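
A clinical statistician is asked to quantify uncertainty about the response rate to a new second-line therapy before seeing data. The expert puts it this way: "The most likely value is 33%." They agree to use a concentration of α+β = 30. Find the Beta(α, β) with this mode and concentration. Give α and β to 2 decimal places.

For α,β > 1 the Beta mode is (α−1)/(α+β−2). With α+β = 30, the mode is (α−1)/28.
Set (α−1)/28 = 0.33 → α = 1 + 0.33·28 = 10.24.
β = 30 − α = 19.76.

α = 10.24, β = 19.76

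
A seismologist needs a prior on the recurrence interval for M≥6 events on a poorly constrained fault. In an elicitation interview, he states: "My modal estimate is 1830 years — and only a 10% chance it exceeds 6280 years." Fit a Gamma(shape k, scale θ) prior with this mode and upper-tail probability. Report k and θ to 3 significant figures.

k ≈ 2.23, θ ≈ 1480

Gamma(k,θ) with k>1 has mode (k−1)θ, so θ = 1830/(k−1).
Need P(X < 6280) = 0.9 with θ tied to k this way. Start at k = 2, θ = 1830: P(X<6280) ≈ 0.857.
Too low — raise k to concentrate. Iterating converges to k ≈ 2.23.
Then θ = 1830/(2.23−1) ≈ 1480.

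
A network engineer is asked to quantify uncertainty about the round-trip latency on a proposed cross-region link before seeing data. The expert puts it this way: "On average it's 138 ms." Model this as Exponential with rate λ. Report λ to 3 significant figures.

λ ≈ 0.00725

Exponential mean = 1/λ, so λ = 1/138.0 = 0.00725.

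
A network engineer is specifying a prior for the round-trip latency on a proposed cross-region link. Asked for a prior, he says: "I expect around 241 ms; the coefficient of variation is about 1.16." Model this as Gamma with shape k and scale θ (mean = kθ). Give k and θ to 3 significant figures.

k ≈ 0.743, θ ≈ 324

For Gamma(k, scale θ): mean = kθ, variance = kθ², so CV = 1/√k.
CV = 1.16, hence k = 1/CV² = 0.743.
Then θ = mean/k = 241/0.743 = 324.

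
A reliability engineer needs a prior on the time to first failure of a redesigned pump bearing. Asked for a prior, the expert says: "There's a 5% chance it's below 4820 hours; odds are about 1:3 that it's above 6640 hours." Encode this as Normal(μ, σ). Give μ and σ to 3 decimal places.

The p-quantile of Normal(μ,σ) is μ + z_p·σ, with z_{0.05} = -1.645 and z_{0.75} = 0.6745.
Eliminate σ: μ = (z₂·x₁ − z₁·x₂)/(z₂ − z₁) = (0.6745·4820 − (-1.645)·6640)/2.319 = 6110.725.
Then σ = (x₂ − x₁)/(z₂ − z₁) = (6640 − 4820)/2.319 = 784.705.

μ = 6110.725, σ = 784.705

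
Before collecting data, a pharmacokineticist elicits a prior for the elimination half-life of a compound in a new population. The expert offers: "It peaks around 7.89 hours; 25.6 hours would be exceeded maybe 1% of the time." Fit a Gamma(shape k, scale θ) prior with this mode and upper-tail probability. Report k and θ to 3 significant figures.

Gamma(k,θ) with k>1 has mode (k−1)θ, so θ = 7.89/(k−1).
Need P(X < 25.6) = 0.99 with θ tied to k this way. Start at k = 2, θ = 7.89: P(X<25.6) ≈ 0.835.
Too low — raise k to concentrate. Iterating converges to k ≈ 4.19.
Then θ = 7.89/(4.19−1) ≈ 2.48.

k ≈ 4.19, θ ≈ 2.48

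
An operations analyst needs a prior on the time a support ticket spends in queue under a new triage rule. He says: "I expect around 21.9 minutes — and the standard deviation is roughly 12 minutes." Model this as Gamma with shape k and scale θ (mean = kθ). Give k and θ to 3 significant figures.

For Gamma(k, scale θ): mean = kθ, variance = kθ², so CV = 1/√k.
CV = SD/mean = 12/21.9 = 0.5479, hence k = 1/CV² = 3.33.
Then θ = mean/k = 21.9/3.33 = 6.58.

k ≈ 3.33, θ ≈ 6.58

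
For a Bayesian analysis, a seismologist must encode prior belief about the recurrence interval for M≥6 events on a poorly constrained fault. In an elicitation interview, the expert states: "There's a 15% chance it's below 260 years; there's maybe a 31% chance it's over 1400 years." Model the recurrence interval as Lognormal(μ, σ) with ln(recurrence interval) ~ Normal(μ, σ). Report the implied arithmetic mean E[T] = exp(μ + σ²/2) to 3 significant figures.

E[T] ≈ 1480 years

If T ~ Lognormal(μ,σ) then ln T ~ Normal(μ,σ), so the p-quantile of ln T is μ + z_p·σ.
ln(260) = 5.561 and ln(1400) = 7.244; z_{0.15} = -1.036, z_{0.69} = 0.4959.
σ = (7.244 − 5.561)/(0.4959 − (-1.036)) = 1.099.
μ = 5.561 − (-1.036)·1.099 = 6.699.
E[T] = exp(μ + σ²/2) = exp(6.699 + 0.6036) = 1480 years.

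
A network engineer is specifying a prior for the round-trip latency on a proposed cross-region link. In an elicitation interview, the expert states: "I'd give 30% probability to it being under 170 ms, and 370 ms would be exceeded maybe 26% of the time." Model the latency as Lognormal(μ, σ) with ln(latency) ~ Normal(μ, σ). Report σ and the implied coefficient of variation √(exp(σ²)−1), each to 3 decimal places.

σ ≈ 0.666, CV ≈ 0.747

If T ~ Lognormal(μ,σ) then ln T ~ Normal(μ,σ), so the p-quantile of ln T is μ + z_p·σ.
ln(170) = 5.136 and ln(370) = 5.914; z_{0.3} = -0.5244, z_{0.74} = 0.6433.
σ = (5.914 − 5.136)/(0.6433 − (-0.5244)) = 0.666.
μ = 5.136 − (-0.5244)·0.666 = 5.485.
CV = √(exp(σ²)−1) = √(exp(0.4435)−1) = 0.747.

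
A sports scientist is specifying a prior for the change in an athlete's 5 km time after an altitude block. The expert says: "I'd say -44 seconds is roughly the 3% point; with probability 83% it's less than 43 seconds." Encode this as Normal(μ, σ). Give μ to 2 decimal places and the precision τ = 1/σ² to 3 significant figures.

For Normal(μ,σ), the p-quantile is μ + z_p·σ. Here z_{0.03} = -1.881, z_{0.83} = 0.9542.
So -44 = μ − 1.881σ and 43 = μ + 0.9542σ.
Subtracting: σ = (43 − -44)/(0.9542 − (-1.881)) = 30.69.
Then μ = -44 − (-1.881)·30.69 = 13.72.
Precision τ = 1/σ² = 1/30.69² = 0.00106.

μ = 13.72, τ = 0.00106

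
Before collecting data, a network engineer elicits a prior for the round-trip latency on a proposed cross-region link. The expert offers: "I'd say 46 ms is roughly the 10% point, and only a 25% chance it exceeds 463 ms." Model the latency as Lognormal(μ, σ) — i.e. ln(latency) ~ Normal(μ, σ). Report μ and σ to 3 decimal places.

μ ≈ 5.341, σ ≈ 1.180

If T ~ Lognormal(μ,σ) then ln T ~ Normal(μ,σ), so the p-quantile of ln T is μ + z_p·σ.
ln(46) = 3.829 and ln(463) = 6.138; z_{0.1} = -1.282, z_{0.75} = 0.6745.
σ = (6.138 − 3.829)/(0.6745 − (-1.282)) = 1.180.
μ = 3.829 − (-1.282)·1.180 = 5.341.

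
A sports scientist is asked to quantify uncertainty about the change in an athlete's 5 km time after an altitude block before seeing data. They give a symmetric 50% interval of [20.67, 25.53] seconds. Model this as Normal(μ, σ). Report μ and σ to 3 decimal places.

μ = 23.100, σ = 3.603

A symmetric 50% interval runs μ ± z·σ with z = 0.6745.
Half-width = 2.43, so σ = 2.43/0.6745 = 3.603.
μ is the interval midpoint, 23.100.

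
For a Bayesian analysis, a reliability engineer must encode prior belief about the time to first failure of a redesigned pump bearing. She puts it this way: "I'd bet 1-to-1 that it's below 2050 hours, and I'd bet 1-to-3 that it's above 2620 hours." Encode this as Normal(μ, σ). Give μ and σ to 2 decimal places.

μ = 2050.00, σ = 845.08

The p-quantile of Normal(μ,σ) is μ + z_p·σ, with z_{0.5} = 0 and z_{0.75} = 0.6745.
Eliminate σ: μ = (z₂·x₁ − z₁·x₂)/(z₂ − z₁) = (0.6745·2050 − (0)·2620)/0.6745 = 2050.00.
Then σ = (x₂ − x₁)/(z₂ − z₁) = (2620 − 2050)/0.6745 = 845.08.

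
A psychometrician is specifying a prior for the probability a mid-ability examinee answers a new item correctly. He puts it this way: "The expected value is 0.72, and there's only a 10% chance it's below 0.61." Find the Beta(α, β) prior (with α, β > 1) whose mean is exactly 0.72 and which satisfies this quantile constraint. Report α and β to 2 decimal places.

α ≈ 20.55, β ≈ 7.99

With mean 0.72 fixed, write α = 0.72s, β = 0.28s where s = α+β.
Need P(θ < 0.61) = 0.1 under Beta(0.72s, 0.28s). Normal approximation: (q−m)/√(m(1−m)/s) ≈ z_{0.1} = -1.28, so s ≈ 0.72·0.28·(-1.28)²/(0.61−0.72)² = 27.4.
At s = 27.4: P(θ<0.61) ≈ 0.104. Adjusting to match 0.1 gives s ≈ 28.54.
So α = 0.72·28.54 ≈ 20.55, β = 0.28·28.54 ≈ 7.99.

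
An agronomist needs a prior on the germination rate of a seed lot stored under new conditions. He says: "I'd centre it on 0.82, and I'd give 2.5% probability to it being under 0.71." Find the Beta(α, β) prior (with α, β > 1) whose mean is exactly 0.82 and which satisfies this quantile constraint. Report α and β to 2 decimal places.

α ≈ 45.70, β ≈ 10.03

With mean 0.82 fixed, write α = 0.82s, β = 0.18s where s = α+β.
Need P(θ < 0.71) = 0.025 under Beta(0.82s, 0.18s). Normal approximation: (q−m)/√(m(1−m)/s) ≈ z_{0.025} = -1.96, so s ≈ 0.82·0.18·(-1.96)²/(0.71−0.82)² = 46.9.
At s = 46.9: P(θ<0.71) ≈ 0.035. Adjusting to match 0.025 gives s ≈ 55.74.
So α = 0.82·55.74 ≈ 45.70, β = 0.18·55.74 ≈ 10.03.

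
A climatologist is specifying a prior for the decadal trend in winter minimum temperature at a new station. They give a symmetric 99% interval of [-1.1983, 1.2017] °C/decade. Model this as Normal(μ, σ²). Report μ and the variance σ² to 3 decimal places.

μ = 0.002, σ² = 0.217

A symmetric 99% interval runs μ ± z·σ with z = 2.576.
Half-width = 1.2, so σ = 1.2/2.576 = 0.4659 and σ² = 0.217.
μ is the interval midpoint, 0.002.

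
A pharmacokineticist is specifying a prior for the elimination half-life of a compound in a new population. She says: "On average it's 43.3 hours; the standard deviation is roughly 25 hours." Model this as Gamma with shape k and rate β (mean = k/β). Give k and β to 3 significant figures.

For Gamma(k, rate β): mean = k/β, variance = k/β², so CV = 1/√k.
CV = SD/mean = 25/43.3 = 0.5774, hence k = 1/CV² = 3.
Then β = k/mean = 3/43.3 = 0.0693.

k ≈ 3, β ≈ 0.0693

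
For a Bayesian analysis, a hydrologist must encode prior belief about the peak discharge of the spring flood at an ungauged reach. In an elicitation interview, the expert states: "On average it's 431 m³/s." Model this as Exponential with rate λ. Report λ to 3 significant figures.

λ ≈ 0.00232

Exponential mean = 1/λ, so λ = 1/431.0 = 0.00232.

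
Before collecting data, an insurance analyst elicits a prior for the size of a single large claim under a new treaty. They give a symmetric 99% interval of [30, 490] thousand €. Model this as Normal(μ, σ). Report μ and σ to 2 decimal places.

A symmetric 99% interval runs μ ± z·σ with z = 2.576.
Half-width = 230, so σ = 230/2.576 = 89.29.
μ is the interval midpoint, 260.00.

μ = 260.00, σ = 89.29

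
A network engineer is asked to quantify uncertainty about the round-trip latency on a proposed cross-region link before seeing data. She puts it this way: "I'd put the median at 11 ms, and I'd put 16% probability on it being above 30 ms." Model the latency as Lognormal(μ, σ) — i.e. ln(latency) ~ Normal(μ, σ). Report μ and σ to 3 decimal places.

μ ≈ 2.398, σ ≈ 1.009

If T ~ Lognormal(μ,σ) then ln T ~ Normal(μ,σ), so the p-quantile of ln T is μ + z_p·σ.
ln(11) = 2.398 and ln(30) = 3.401; z_{0.5} = 0, z_{0.84} = 0.9945.
σ = (3.401 − 2.398)/(0.9945 − (0)) = 1.009.
μ = 2.398 − (0)·1.009 = 2.398.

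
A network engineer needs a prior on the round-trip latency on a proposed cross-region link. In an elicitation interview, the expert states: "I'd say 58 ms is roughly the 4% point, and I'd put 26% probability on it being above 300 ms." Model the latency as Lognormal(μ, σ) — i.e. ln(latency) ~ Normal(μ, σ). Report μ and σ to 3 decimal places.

μ ≈ 5.262, σ ≈ 0.686

If T ~ Lognormal(μ,σ) then ln T ~ Normal(μ,σ), so the p-quantile of ln T is μ + z_p·σ.
ln(58) = 4.06 and ln(300) = 5.704; z_{0.04} = -1.751, z_{0.74} = 0.6433.
σ = (5.704 − 4.06)/(0.6433 − (-1.751)) = 0.686.
μ = 4.06 − (-1.751)·0.686 = 5.262.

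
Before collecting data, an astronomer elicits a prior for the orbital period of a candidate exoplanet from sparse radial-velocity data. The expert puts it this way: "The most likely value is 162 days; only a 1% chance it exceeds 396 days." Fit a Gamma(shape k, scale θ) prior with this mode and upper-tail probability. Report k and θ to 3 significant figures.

Gamma(k,θ) with k>1 has mode (k−1)θ, so θ = 162/(k−1).
Need P(X < 396) = 0.99 with θ tied to k this way. Start at k = 2, θ = 162: P(X<396) ≈ 0.701.
Too low — raise k to concentrate. Iterating converges to k ≈ 6.9.
Then θ = 162/(6.9−1) ≈ 27.4.

k ≈ 6.9, θ ≈ 27.4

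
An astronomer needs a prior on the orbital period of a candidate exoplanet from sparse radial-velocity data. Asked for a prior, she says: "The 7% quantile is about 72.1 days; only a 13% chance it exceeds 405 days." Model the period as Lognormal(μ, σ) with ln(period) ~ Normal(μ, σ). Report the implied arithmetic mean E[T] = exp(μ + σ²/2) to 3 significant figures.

E[T] ≈ 239 days

If T ~ Lognormal(μ,σ) then ln T ~ Normal(μ,σ), so the p-quantile of ln T is μ + z_p·σ.
ln(72.1) = 4.278 and ln(405) = 6.004; z_{0.07} = -1.476, z_{0.87} = 1.126.
σ = (6.004 − 4.278)/(1.126 − (-1.476)) = 0.663.
μ = 4.278 − (-1.476)·0.663 = 5.257.
E[T] = exp(μ + σ²/2) = exp(5.257 + 0.2199) = 239 days.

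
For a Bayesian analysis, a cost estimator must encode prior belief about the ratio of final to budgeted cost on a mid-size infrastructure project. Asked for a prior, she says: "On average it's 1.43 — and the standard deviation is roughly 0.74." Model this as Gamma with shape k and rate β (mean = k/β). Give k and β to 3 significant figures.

For Gamma(k, rate β): mean = k/β, variance = k/β², so CV = 1/√k.
CV = SD/mean = 0.74/1.43 = 0.5175, hence k = 1/CV² = 3.73.
Then β = k/mean = 3.73/1.43 = 2.61.

k ≈ 3.73, β ≈ 2.61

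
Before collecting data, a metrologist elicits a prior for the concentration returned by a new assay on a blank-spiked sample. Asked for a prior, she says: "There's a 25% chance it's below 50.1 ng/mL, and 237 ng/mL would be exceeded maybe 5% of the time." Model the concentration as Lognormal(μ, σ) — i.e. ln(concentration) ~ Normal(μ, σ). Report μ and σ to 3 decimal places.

If T ~ Lognormal(μ,σ) then ln T ~ Normal(μ,σ), so the p-quantile of ln T is μ + z_p·σ.
ln(50.1) = 3.914 and ln(237) = 5.468; z_{0.25} = -0.6745, z_{0.95} = 1.645.
σ = (5.468 − 3.914)/(1.645 − (-0.6745)) = 0.670.
μ = 3.914 − (-0.6745)·0.670 = 4.366.

μ ≈ 4.366, σ ≈ 0.670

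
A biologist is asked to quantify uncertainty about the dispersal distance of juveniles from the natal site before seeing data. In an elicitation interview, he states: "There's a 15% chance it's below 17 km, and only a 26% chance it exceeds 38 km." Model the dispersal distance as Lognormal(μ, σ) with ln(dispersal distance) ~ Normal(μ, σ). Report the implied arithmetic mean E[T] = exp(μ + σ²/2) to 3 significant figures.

If T ~ Lognormal(μ,σ) then ln T ~ Normal(μ,σ), so the p-quantile of ln T is μ + z_p·σ.
ln(17) = 2.833 and ln(38) = 3.638; z_{0.15} = -1.036, z_{0.74} = 0.6433.
σ = (3.638 − 2.833)/(0.6433 − (-1.036)) = 0.479.
μ = 2.833 − (-1.036)·0.479 = 3.330.
E[T] = exp(μ + σ²/2) = exp(3.330 + 0.1147) = 31.3 km.

E[T] ≈ 31.3 km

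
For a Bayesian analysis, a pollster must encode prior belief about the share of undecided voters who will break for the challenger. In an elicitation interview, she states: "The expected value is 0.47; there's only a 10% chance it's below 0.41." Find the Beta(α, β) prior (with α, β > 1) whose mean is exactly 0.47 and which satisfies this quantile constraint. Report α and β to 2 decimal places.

α ≈ 53.05, β ≈ 59.83

With mean 0.47 fixed, write α = 0.47s, β = 0.53s where s = α+β.
Need P(θ < 0.41) = 0.1 under Beta(0.47s, 0.53s). Normal approximation: (q−m)/√(m(1−m)/s) ≈ z_{0.1} = -1.28, so s ≈ 0.47·0.53·(-1.28)²/(0.41−0.47)² = 113.6.
At s = 113.6: P(θ<0.41) ≈ 0.099. Adjusting to match 0.1 gives s ≈ 112.88.
So α = 0.47·112.88 ≈ 53.05, β = 0.53·112.88 ≈ 59.83.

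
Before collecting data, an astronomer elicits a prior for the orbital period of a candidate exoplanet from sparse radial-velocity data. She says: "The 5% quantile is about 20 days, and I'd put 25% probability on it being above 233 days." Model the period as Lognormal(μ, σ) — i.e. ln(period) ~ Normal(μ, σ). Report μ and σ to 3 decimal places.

If T ~ Lognormal(μ,σ) then ln T ~ Normal(μ,σ), so the p-quantile of ln T is μ + z_p·σ.
ln(20) = 2.996 and ln(233) = 5.451; z_{0.05} = -1.645, z_{0.75} = 0.6745.
σ = (5.451 − 2.996)/(0.6745 − (-1.645)) = 1.059.
μ = 2.996 − (-1.645)·1.059 = 4.737.

μ ≈ 4.737, σ ≈ 1.059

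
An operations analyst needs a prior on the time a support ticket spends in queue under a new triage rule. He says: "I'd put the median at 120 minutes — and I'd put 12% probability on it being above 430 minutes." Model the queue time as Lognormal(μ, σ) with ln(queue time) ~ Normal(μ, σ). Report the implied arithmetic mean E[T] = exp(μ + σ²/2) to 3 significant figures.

E[T] ≈ 216 minutes

If T ~ Lognormal(μ,σ) then ln T ~ Normal(μ,σ), so the p-quantile of ln T is μ + z_p·σ.
ln(120) = 4.787 and ln(430) = 6.064; z_{0.5} = 0, z_{0.88} = 1.175.
σ = (6.064 − 4.787)/(1.175 − (0)) = 1.086.
μ = 4.787 − (0)·1.086 = 4.787.
E[T] = exp(μ + σ²/2) = exp(4.787 + 0.5899) = 216 minutes.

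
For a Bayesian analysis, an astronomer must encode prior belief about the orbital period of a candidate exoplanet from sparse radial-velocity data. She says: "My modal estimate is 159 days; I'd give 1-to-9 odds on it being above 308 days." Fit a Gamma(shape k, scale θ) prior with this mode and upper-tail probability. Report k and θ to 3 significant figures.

Gamma(k,θ) with k>1 has mode (k−1)θ, so θ = 159/(k−1).
Need P(X < 308) = 0.9 with θ tied to k this way. Start at k = 2, θ = 159: P(X<308) ≈ 0.577.
Too low — raise k to concentrate. Iterating converges to k ≈ 5.38.
Then θ = 159/(5.38−1) ≈ 36.3.

k ≈ 5.38, θ ≈ 36.3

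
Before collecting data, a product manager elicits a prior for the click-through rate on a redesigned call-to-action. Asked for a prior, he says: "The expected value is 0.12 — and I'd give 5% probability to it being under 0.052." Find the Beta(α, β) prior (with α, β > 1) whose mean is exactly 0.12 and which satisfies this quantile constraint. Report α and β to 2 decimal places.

With mean 0.12 fixed, write α = 0.12s, β = 0.88s where s = α+β.
Need P(θ < 0.052) = 0.05 under Beta(0.12s, 0.88s). Normal approximation: (q−m)/√(m(1−m)/s) ≈ z_{0.05} = -1.64, so s ≈ 0.12·0.88·(-1.64)²/(0.052−0.12)² = 61.8.
At s = 61.8: P(θ<0.052) ≈ 0.025. Adjusting to match 0.05 gives s ≈ 45.26.
So α = 0.12·45.26 ≈ 5.43, β = 0.88·45.26 ≈ 39.83.

α ≈ 5.43, β ≈ 39.83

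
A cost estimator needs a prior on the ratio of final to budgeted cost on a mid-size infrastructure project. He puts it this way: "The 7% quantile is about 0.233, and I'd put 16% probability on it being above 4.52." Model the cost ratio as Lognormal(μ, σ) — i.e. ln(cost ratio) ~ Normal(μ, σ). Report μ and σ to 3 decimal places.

If T ~ Lognormal(μ,σ) then ln T ~ Normal(μ,σ), so the p-quantile of ln T is μ + z_p·σ.
ln(0.233) = -1.457 and ln(4.52) = 1.509; z_{0.07} = -1.476, z_{0.84} = 0.9945.
σ = (1.509 − -1.457)/(0.9945 − (-1.476)) = 1.200.
μ = -1.457 − (-1.476)·1.200 = 0.315.

μ ≈ 0.315, σ ≈ 1.200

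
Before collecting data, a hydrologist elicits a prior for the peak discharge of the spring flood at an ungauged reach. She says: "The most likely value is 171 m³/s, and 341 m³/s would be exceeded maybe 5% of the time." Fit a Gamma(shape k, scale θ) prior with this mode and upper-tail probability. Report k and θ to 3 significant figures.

k ≈ 6.82, θ ≈ 29.4

Gamma(k,θ) with k>1 has mode (k−1)θ, so θ = 171/(k−1).
Need P(X < 341) = 0.95 with θ tied to k this way. Start at k = 2, θ = 171: P(X<341) ≈ 0.592.
Too low — raise k to concentrate. Iterating converges to k ≈ 6.82.
Then θ = 171/(6.82−1) ≈ 29.4.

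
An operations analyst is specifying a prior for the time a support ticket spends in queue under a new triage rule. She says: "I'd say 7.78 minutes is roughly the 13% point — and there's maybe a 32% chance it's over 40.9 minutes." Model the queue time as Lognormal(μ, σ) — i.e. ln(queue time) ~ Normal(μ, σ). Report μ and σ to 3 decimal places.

If T ~ Lognormal(μ,σ) then ln T ~ Normal(μ,σ), so the p-quantile of ln T is μ + z_p·σ.
ln(7.78) = 2.052 and ln(40.9) = 3.711; z_{0.13} = -1.126, z_{0.68} = 0.4677.
σ = (3.711 − 2.052)/(0.4677 − (-1.126)) = 1.041.
μ = 2.052 − (-1.126)·1.041 = 3.224.

μ ≈ 3.224, σ ≈ 1.041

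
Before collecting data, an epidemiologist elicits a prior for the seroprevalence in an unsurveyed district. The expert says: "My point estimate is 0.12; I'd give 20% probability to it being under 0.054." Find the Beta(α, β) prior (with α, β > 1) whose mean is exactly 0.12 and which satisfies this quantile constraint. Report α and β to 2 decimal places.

With mean 0.12 fixed, write α = 0.12s, β = 0.88s where s = α+β.
Need P(θ < 0.054) = 0.2 under Beta(0.12s, 0.88s). Normal approximation: (q−m)/√(m(1−m)/s) ≈ z_{0.2} = -0.842, so s ≈ 0.12·0.88·(-0.842)²/(0.054−0.12)² = 17.2.
At s = 17.2: P(θ<0.054) ≈ 0.201. Adjusting to match 0.2 gives s ≈ 17.25.
So α = 0.12·17.25 ≈ 2.07, β = 0.88·17.25 ≈ 15.18.

α ≈ 2.07, β ≈ 15.18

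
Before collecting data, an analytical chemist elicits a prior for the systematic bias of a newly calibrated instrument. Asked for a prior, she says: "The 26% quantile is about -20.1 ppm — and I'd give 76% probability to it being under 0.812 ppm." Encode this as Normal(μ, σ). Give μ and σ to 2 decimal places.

For Normal(μ,σ), the p-quantile is μ + z_p·σ. Here z_{0.26} = -0.6433, z_{0.76} = 0.7063.
So -20.1 = μ − 0.6433σ and 0.812 = μ + 0.7063σ.
Subtracting: σ = (0.812 − -20.1)/(0.7063 − (-0.6433)) = 15.49.
Then μ = -20.1 − (-0.6433)·15.49 = -10.13.

μ = -10.13, σ = 15.49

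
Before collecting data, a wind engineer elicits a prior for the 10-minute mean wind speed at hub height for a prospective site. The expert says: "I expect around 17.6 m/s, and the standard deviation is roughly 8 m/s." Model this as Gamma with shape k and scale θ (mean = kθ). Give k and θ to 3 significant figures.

k ≈ 4.84, θ ≈ 3.64

For Gamma(k, scale θ): mean = kθ, variance = kθ², so CV = 1/√k.
CV = SD/mean = 8/17.6 = 0.4545, hence k = 1/CV² = 4.84.
Then θ = mean/k = 17.6/4.84 = 3.64.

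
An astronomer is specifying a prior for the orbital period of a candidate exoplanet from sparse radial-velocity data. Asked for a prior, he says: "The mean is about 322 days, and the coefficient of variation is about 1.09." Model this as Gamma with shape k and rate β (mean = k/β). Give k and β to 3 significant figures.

For Gamma(k, rate β): mean = k/β, variance = k/β², so CV = 1/√k.
CV = 1.09, hence k = 1/CV² = 0.842.
Then β = k/mean = 0.842/322 = 0.00261.

k ≈ 0.842, β ≈ 0.00261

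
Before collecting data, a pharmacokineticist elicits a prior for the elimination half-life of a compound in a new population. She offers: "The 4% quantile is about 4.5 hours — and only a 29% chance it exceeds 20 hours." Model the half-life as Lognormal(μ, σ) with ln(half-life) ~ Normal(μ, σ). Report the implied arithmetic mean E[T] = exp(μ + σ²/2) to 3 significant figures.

E[T] ≈ 17.2 hours

If T ~ Lognormal(μ,σ) then ln T ~ Normal(μ,σ), so the p-quantile of ln T is μ + z_p·σ.
ln(4.5) = 1.504 and ln(20) = 2.996; z_{0.04} = -1.751, z_{0.71} = 0.5534.
σ = (2.996 − 1.504)/(0.5534 − (-1.751)) = 0.647.
μ = 1.504 − (-1.751)·0.647 = 2.637.
E[T] = exp(μ + σ²/2) = exp(2.637 + 0.2096) = 17.2 hours.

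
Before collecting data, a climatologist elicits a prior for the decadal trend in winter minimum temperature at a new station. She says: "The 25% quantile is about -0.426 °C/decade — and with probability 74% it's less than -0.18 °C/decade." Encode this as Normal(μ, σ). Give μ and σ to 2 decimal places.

For Normal(μ,σ), the p-quantile is μ + z_p·σ. Here z_{0.25} = -0.6745, z_{0.74} = 0.6433.
So -0.426 = μ − 0.6745σ and -0.18 = μ + 0.6433σ.
Subtracting: σ = (-0.18 − -0.426)/(0.6433 − (-0.6745)) = 0.19.
Then μ = -0.426 − (-0.6745)·0.19 = -0.30.

μ = -0.30, σ = 0.19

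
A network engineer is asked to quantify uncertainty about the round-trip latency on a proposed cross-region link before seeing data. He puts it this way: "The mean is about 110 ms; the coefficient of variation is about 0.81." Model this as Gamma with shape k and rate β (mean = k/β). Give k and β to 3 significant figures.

k ≈ 1.52, β ≈ 0.0139

For Gamma(k, rate β): mean = k/β, variance = k/β², so CV = 1/√k.
CV = 0.81, hence k = 1/CV² = 1.52.
Then β = k/mean = 1.52/110 = 0.0139.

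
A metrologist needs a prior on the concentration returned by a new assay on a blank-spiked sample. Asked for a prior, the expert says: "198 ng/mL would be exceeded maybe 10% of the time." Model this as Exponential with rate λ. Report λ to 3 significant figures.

λ ≈ 0.0116

P(T > 198.0) = e^(−λ·198.0) = 0.1, so λ = −ln(0.1)/198.0 = 0.0116.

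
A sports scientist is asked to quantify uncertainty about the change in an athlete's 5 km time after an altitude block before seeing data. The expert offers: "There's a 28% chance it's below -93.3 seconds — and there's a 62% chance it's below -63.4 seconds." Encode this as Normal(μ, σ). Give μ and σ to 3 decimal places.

μ = -73.682, σ = 33.659

The p-quantile of Normal(μ,σ) is μ + z_p·σ, with z_{0.28} = -0.5828 and z_{0.62} = 0.3055.
Eliminate σ: μ = (z₂·x₁ − z₁·x₂)/(z₂ − z₁) = (0.3055·-93.3 − (-0.5828)·-63.4)/0.8883 = -73.682.
Then σ = (x₂ − x₁)/(z₂ − z₁) = (-63.4 − -93.3)/0.8883 = 33.659.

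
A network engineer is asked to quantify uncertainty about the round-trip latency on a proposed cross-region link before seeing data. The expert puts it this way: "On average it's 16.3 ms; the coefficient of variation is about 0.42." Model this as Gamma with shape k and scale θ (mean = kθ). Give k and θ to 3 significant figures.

For Gamma(k, scale θ): mean = kθ, variance = kθ², so CV = 1/√k.
CV = 0.42, hence k = 1/CV² = 5.67.
Then θ = mean/k = 16.3/5.67 = 2.88.

k ≈ 5.67, θ ≈ 2.88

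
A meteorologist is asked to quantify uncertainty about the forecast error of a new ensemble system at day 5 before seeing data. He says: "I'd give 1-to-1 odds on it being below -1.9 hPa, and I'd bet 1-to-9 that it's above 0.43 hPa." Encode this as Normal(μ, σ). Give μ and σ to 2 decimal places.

The p-quantile of Normal(μ,σ) is μ + z_p·σ, with z_{0.5} = 0 and z_{0.9} = 1.282.
Eliminate σ: μ = (z₂·x₁ − z₁·x₂)/(z₂ − z₁) = (1.282·-1.9 − (0)·0.43)/1.282 = -1.90.
Then σ = (x₂ − x₁)/(z₂ − z₁) = (0.43 − -1.9)/1.282 = 1.82.

μ = -1.90, σ = 1.82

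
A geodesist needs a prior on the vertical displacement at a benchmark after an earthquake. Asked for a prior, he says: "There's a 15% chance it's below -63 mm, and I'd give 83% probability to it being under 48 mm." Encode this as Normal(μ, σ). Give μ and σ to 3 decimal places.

μ = -5.206, σ = 55.762

The p-quantile of Normal(μ,σ) is μ + z_p·σ, with z_{0.15} = -1.036 and z_{0.83} = 0.9542.
Eliminate σ: μ = (z₂·x₁ − z₁·x₂)/(z₂ − z₁) = (0.9542·-63 − (-1.036)·48)/1.991 = -5.206.
Then σ = (x₂ − x₁)/(z₂ − z₁) = (48 − -63)/1.991 = 55.762.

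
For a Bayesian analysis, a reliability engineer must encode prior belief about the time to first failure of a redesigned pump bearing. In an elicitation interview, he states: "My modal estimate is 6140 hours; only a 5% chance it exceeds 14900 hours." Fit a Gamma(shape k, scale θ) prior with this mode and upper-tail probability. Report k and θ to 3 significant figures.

Gamma(k,θ) with k>1 has mode (k−1)θ, so θ = 6140/(k−1).
Need P(X < 14900) = 0.95 with θ tied to k this way. Start at k = 2, θ = 6140: P(X<14900) ≈ 0.697.
Too low — raise k to concentrate. Iterating converges to k ≈ 4.47.
Then θ = 6140/(4.47−1) ≈ 1770.

k ≈ 4.47, θ ≈ 1770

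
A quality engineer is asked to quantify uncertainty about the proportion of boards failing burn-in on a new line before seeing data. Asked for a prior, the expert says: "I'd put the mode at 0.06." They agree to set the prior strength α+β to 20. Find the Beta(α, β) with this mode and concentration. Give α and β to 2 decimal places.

For α,β > 1 the Beta mode is (α−1)/(α+β−2). With α+β = 20, the mode is (α−1)/18.
Set (α−1)/18 = 0.06 → α = 1 + 0.06·18 = 2.08.
β = 20 − α = 17.92.

α = 2.08, β = 17.92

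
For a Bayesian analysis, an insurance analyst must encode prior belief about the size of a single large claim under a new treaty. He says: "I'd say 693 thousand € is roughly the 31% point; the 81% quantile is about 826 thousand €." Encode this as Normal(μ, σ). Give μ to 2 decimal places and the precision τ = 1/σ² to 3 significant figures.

μ = 741.01, τ = 0.000107

The p-quantile of Normal(μ,σ) is μ + z_p·σ, with z_{0.31} = -0.4959 and z_{0.81} = 0.8779.
Eliminate σ: μ = (z₂·x₁ − z₁·x₂)/(z₂ − z₁) = (0.8779·693 − (-0.4959)·826)/1.374 = 741.01.
Then σ = (x₂ − x₁)/(z₂ − z₁) = (826 − 693)/1.374 = 96.82.
Precision τ = 1/σ² = 1/96.82² = 0.000107.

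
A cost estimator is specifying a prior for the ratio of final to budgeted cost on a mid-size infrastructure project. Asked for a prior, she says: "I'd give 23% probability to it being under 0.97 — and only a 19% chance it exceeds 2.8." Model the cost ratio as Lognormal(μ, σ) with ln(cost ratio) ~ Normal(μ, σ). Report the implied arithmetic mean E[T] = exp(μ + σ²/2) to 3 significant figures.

E[T] ≈ 1.95

If T ~ Lognormal(μ,σ) then ln T ~ Normal(μ,σ), so the p-quantile of ln T is μ + z_p·σ.
ln(0.97) = -0.03046 and ln(2.8) = 1.03; z_{0.23} = -0.7388, z_{0.81} = 0.8779.
σ = (1.03 − -0.03046)/(0.8779 − (-0.7388)) = 0.656.
μ = -0.03046 − (-0.7388)·0.656 = 0.454.
E[T] = exp(μ + σ²/2) = exp(0.454 + 0.2150) = 1.95.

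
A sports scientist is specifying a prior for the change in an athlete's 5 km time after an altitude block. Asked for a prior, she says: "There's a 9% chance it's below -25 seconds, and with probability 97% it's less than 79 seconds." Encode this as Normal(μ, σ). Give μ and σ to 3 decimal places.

The p-quantile of Normal(μ,σ) is μ + z_p·σ, with z_{0.09} = -1.341 and z_{0.97} = 1.881.
Eliminate σ: μ = (z₂·x₁ − z₁·x₂)/(z₂ − z₁) = (1.881·-25 − (-1.341)·79)/3.222 = 18.283.
Then σ = (x₂ − x₁)/(z₂ − z₁) = (79 − -25)/3.222 = 32.283.

μ = 18.283, σ = 32.283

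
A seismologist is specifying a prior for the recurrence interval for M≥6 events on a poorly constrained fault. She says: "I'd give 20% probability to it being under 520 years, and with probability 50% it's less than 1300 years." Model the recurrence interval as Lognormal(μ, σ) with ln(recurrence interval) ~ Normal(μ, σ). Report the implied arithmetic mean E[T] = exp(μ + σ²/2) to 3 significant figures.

If T ~ Lognormal(μ,σ) then ln T ~ Normal(μ,σ), so the p-quantile of ln T is μ + z_p·σ.
ln(520) = 6.254 and ln(1300) = 7.17; z_{0.2} = -0.8416, z_{0.5} = 0.
σ = (7.17 − 6.254)/(0 − (-0.8416)) = 1.089.
μ = 6.254 − (-0.8416)·1.089 = 7.170.
E[T] = exp(μ + σ²/2) = exp(7.170 + 0.5927) = 2350 years.

E[T] ≈ 2350 years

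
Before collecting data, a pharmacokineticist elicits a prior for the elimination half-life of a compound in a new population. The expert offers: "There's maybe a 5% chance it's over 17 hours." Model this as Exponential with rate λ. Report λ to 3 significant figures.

λ ≈ 0.176

P(T > 17.0) = e^(−λ·17.0) = 0.05, so λ = −ln(0.05)/17.0 = 0.176.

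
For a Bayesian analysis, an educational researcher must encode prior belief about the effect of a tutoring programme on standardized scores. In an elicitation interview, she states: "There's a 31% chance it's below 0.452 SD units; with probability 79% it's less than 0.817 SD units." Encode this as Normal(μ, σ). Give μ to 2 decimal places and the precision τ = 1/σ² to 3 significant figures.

μ = 0.59, τ = 12.7

The p-quantile of Normal(μ,σ) is μ + z_p·σ, with z_{0.31} = -0.4959 and z_{0.79} = 0.8064.
Eliminate σ: μ = (z₂·x₁ − z₁·x₂)/(z₂ − z₁) = (0.8064·0.452 − (-0.4959)·0.817)/1.302 = 0.59.
Then σ = (x₂ − x₁)/(z₂ − z₁) = (0.817 − 0.452)/1.302 = 0.28.
Precision τ = 1/σ² = 1/0.2803² = 12.7.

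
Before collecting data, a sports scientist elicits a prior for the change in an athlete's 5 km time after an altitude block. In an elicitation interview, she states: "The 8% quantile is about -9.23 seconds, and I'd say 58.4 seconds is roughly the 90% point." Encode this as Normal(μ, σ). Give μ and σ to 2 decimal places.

μ = 26.14, σ = 25.17

The p-quantile of Normal(μ,σ) is μ + z_p·σ, with z_{0.08} = -1.405 and z_{0.9} = 1.282.
Eliminate σ: μ = (z₂·x₁ − z₁·x₂)/(z₂ − z₁) = (1.282·-9.23 − (-1.405)·58.4)/2.687 = 26.14.
Then σ = (x₂ − x₁)/(z₂ − z₁) = (58.4 − -9.23)/2.687 = 25.17.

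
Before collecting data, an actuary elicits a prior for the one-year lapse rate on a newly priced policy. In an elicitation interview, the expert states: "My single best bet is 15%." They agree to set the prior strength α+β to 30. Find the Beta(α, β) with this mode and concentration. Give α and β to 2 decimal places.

α = 5.20, β = 24.80

For α,β > 1 the Beta mode is (α−1)/(α+β−2). With α+β = 30, the mode is (α−1)/28.
Set (α−1)/28 = 0.15 → α = 1 + 0.15·28 = 5.20.
β = 30 − α = 24.80.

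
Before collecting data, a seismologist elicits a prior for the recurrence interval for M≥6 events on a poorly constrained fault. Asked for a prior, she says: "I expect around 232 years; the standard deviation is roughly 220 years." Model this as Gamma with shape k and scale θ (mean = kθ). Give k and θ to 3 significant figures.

For Gamma(k, scale θ): mean = kθ, variance = kθ², so CV = 1/√k.
CV = SD/mean = 220/232 = 0.9483, hence k = 1/CV² = 1.11.
Then θ = mean/k = 232/1.11 = 209.

k ≈ 1.11, θ ≈ 209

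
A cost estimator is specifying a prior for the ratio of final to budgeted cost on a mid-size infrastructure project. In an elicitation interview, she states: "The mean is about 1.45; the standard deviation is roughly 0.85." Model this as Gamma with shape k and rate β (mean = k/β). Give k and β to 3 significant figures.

For Gamma(k, rate β): mean = k/β, variance = k/β², so CV = 1/√k.
CV = SD/mean = 0.85/1.45 = 0.5862, hence k = 1/CV² = 2.91.
Then β = k/mean = 2.91/1.45 = 2.01.

k ≈ 2.91, β ≈ 2.01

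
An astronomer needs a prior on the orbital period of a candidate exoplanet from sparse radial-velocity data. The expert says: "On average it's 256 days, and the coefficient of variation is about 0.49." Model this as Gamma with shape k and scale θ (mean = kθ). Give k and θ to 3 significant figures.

For Gamma(k, scale θ): mean = kθ, variance = kθ², so CV = 1/√k.
CV = 0.49, hence k = 1/CV² = 4.16.
Then θ = mean/k = 256/4.16 = 61.5.

k ≈ 4.16, θ ≈ 61.5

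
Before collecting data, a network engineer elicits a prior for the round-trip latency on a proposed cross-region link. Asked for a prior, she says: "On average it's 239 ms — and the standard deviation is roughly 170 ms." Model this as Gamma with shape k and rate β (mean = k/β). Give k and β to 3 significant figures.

k ≈ 1.98, β ≈ 0.00827

For Gamma(k, rate β): mean = k/β, variance = k/β², so CV = 1/√k.
CV = SD/mean = 170/239 = 0.7113, hence k = 1/CV² = 1.98.
Then β = k/mean = 1.98/239 = 0.00827.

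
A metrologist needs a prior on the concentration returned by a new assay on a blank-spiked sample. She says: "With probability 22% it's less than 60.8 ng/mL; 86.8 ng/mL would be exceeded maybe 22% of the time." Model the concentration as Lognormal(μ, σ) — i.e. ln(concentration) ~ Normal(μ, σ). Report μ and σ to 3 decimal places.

If T ~ Lognormal(μ,σ) then ln T ~ Normal(μ,σ), so the p-quantile of ln T is μ + z_p·σ.
ln(60.8) = 4.108 and ln(86.8) = 4.464; z_{0.22} = -0.7722, z_{0.78} = 0.7722.
σ = (4.464 − 4.108)/(0.7722 − (-0.7722)) = 0.231.
μ = 4.108 − (-0.7722)·0.231 = 4.286.

μ ≈ 4.286, σ ≈ 0.231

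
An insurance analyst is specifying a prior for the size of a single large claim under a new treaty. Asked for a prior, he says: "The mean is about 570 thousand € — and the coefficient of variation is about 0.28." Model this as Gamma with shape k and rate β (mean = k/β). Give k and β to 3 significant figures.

k ≈ 12.8, β ≈ 0.0224

For Gamma(k, rate β): mean = k/β, variance = k/β², so CV = 1/√k.
CV = 0.28, hence k = 1/CV² = 12.8.
Then β = k/mean = 12.8/570 = 0.0224.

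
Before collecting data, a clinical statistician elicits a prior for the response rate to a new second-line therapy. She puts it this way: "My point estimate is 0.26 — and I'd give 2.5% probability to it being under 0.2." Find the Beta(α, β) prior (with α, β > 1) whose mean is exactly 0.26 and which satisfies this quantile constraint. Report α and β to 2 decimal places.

With mean 0.26 fixed, write α = 0.26s, β = 0.74s where s = α+β.
Need P(θ < 0.2) = 0.025 under Beta(0.26s, 0.74s). Normal approximation: (q−m)/√(m(1−m)/s) ≈ z_{0.025} = -1.96, so s ≈ 0.26·0.74·(-1.96)²/(0.2−0.26)² = 205.3.
At s = 205.3: P(θ<0.2) ≈ 0.020. Adjusting to match 0.025 gives s ≈ 188.07.
So α = 0.26·188.07 ≈ 48.90, β = 0.74·188.07 ≈ 139.18.

α ≈ 48.90, β ≈ 139.18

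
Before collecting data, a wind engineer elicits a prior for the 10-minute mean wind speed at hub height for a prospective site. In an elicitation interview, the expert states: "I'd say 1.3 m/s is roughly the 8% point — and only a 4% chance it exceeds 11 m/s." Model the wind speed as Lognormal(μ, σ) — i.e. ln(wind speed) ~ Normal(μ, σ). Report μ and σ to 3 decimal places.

If T ~ Lognormal(μ,σ) then ln T ~ Normal(μ,σ), so the p-quantile of ln T is μ + z_p·σ.
ln(1.3) = 0.2624 and ln(11) = 2.398; z_{0.08} = -1.405, z_{0.96} = 1.751.
σ = (2.398 − 0.2624)/(1.751 − (-1.405)) = 0.677.
μ = 0.2624 − (-1.405)·0.677 = 1.213.

μ ≈ 1.213, σ ≈ 0.677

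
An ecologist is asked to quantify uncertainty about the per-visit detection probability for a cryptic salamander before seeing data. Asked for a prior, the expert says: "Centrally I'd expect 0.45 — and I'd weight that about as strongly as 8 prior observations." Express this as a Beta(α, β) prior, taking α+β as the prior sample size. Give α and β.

Under the effective-sample-size interpretation, Beta(α, β) has prior mean α/(α+β) and prior sample size α+β.
So α+β = 8 and α/(α+β) = 0.45, giving α = 0.45·8 = 3.6 and β = 8 − 3.6 = 4.4.

α = 3.6, β = 4.4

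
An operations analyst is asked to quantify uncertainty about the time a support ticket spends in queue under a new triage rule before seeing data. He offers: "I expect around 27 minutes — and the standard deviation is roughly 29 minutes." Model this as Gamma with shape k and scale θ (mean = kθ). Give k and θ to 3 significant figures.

For Gamma(k, scale θ): mean = kθ, variance = kθ², so CV = 1/√k.
CV = SD/mean = 29/27 = 1.074, hence k = 1/CV² = 0.867.
Then θ = mean/k = 27/0.867 = 31.1.

k ≈ 0.867, θ ≈ 31.1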